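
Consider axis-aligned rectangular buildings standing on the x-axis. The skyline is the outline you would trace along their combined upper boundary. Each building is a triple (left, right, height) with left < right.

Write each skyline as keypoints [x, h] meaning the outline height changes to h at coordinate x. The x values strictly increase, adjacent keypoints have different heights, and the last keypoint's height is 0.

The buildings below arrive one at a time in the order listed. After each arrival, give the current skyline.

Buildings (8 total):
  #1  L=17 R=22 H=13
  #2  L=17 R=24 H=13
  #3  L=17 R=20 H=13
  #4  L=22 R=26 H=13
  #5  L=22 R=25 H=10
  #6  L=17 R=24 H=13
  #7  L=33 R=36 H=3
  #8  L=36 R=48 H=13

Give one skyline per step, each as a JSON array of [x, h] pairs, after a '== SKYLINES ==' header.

== SKYLINES ==
[[17,13],[22,0]]
[[17,13],[24,0]]
[[17,13],[24,0]]
[[17,13],[26,0]]
[[17,13],[26,0]]
[[17,13],[26,0]]
[[17,13],[26,0],[33,3],[36,0]]
[[17,13],[26,0],[33,3],[36,13],[48,0]]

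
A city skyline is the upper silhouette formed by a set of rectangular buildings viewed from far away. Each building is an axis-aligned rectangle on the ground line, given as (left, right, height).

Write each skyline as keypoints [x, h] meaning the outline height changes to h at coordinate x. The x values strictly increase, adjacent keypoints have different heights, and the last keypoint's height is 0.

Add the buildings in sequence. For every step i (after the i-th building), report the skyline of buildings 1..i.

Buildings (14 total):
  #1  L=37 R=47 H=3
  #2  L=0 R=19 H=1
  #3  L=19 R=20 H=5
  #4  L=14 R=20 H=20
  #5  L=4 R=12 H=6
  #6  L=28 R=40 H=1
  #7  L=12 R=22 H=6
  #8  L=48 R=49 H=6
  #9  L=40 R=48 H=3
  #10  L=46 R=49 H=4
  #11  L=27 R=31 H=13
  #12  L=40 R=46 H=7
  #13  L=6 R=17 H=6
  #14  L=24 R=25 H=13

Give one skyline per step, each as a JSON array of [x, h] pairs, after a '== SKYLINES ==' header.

== SKYLINES ==
[[37,3],[47,0]]
[[0,1],[19,0],[37,3],[47,0]]
[[0,1],[19,5],[20,0],[37,3],[47,0]]
[[0,1],[14,20],[20,0],[37,3],[47,0]]
[[0,1],[4,6],[12,1],[14,20],[20,0],[37,3],[47,0]]
[[0,1],[4,6],[12,1],[14,20],[20,0],[28,1],[37,3],[47,0]]
[[0,1],[4,6],[14,20],[20,6],[22,0],[28,1],[37,3],[47,0]]
[[0,1],[4,6],[14,20],[20,6],[22,0],[28,1],[37,3],[47,0],[48,6],[49,0]]
[[0,1],[4,6],[14,20],[20,6],[22,0],[28,1],[37,3],[48,6],[49,0]]
[[0,1],[4,6],[14,20],[20,6],[22,0],[28,1],[37,3],[46,4],[48,6],[49,0]]
[[0,1],[4,6],[14,20],[20,6],[22,0],[27,13],[31,1],[37,3],[46,4],[48,6],[49,0]]
[[0,1],[4,6],[14,20],[20,6],[22,0],[27,13],[31,1],[37,3],[40,7],[46,4],[48,6],[49,0]]
[[0,1],[4,6],[14,20],[20,6],[22,0],[27,13],[31,1],[37,3],[40,7],[46,4],[48,6],[49,0]]
[[0,1],[4,6],[14,20],[20,6],[22,0],[24,13],[25,0],[27,13],[31,1],[37,3],[40,7],[46,4],[48,6],[49,0]]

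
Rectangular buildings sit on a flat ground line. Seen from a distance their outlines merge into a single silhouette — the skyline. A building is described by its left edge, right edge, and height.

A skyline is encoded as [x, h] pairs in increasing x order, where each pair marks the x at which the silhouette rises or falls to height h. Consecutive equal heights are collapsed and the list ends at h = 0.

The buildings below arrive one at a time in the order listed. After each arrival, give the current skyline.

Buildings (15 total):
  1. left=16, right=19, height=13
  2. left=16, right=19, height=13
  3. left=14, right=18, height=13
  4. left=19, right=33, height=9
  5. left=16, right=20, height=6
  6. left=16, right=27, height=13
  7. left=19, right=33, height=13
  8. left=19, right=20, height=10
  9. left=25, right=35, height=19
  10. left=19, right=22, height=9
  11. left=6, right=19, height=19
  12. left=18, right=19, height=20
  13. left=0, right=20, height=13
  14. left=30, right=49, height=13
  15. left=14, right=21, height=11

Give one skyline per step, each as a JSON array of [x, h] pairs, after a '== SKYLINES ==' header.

== SKYLINES ==
[[16,13],[19,0]]
[[16,13],[19,0]]
[[14,13],[19,0]]
[[14,13],[19,9],[33,0]]
[[14,13],[19,9],[33,0]]
[[14,13],[27,9],[33,0]]
[[14,13],[33,0]]
[[14,13],[33,0]]
[[14,13],[25,19],[35,0]]
[[14,13],[25,19],[35,0]]
[[6,19],[19,13],[25,19],[35,0]]
[[6,19],[18,20],[19,13],[25,19],[35,0]]
[[0,13],[6,19],[18,20],[19,13],[25,19],[35,0]]
[[0,13],[6,19],[18,20],[19,13],[25,19],[35,13],[49,0]]
[[0,13],[6,19],[18,20],[19,13],[25,19],[35,13],[49,0]]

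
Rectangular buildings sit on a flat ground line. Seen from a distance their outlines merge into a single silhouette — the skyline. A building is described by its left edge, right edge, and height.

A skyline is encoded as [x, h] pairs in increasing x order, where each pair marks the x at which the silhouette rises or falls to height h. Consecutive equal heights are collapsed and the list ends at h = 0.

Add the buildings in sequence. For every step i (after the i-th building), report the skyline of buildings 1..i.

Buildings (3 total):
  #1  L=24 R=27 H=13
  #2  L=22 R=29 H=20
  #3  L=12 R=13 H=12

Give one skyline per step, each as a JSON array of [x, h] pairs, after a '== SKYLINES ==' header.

== SKYLINES ==
[[24,13],[27,0]]
[[22,20],[29,0]]
[[12,12],[13,0],[22,20],[29,0]]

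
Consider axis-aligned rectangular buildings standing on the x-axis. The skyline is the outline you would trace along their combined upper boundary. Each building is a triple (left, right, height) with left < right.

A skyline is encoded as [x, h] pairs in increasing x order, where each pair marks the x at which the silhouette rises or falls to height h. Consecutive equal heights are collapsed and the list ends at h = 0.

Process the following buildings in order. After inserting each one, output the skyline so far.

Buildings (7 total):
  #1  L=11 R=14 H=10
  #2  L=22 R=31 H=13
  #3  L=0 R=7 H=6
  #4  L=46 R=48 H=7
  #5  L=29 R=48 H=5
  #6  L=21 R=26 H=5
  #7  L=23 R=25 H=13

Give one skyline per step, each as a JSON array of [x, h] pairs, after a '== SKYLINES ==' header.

== SKYLINES ==
[[11,10],[14,0]]
[[11,10],[14,0],[22,13],[31,0]]
[[0,6],[7,0],[11,10],[14,0],[22,13],[31,0]]
[[0,6],[7,0],[11,10],[14,0],[22,13],[31,0],[46,7],[48,0]]
[[0,6],[7,0],[11,10],[14,0],[22,13],[31,5],[46,7],[48,0]]
[[0,6],[7,0],[11,10],[14,0],[21,5],[22,13],[31,5],[46,7],[48,0]]
[[0,6],[7,0],[11,10],[14,0],[21,5],[22,13],[31,5],[46,7],[48,0]]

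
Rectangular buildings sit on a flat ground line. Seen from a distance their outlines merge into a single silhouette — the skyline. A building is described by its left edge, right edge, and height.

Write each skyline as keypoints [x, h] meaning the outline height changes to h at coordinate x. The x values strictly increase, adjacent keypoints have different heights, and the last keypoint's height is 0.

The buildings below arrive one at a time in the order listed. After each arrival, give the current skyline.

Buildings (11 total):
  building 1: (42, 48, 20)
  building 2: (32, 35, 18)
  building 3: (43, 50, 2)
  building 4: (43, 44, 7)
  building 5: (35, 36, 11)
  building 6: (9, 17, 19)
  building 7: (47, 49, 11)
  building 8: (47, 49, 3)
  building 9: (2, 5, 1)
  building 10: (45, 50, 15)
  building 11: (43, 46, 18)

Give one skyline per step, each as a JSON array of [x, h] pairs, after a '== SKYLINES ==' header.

== SKYLINES ==
[[42,20],[48,0]]
[[32,18],[35,0],[42,20],[48,0]]
[[32,18],[35,0],[42,20],[48,2],[50,0]]
[[32,18],[35,0],[42,20],[48,2],[50,0]]
[[32,18],[35,11],[36,0],[42,20],[48,2],[50,0]]
[[9,19],[17,0],[32,18],[35,11],[36,0],[42,20],[48,2],[50,0]]
[[9,19],[17,0],[32,18],[35,11],[36,0],[42,20],[48,11],[49,2],[50,0]]
[[9,19],[17,0],[32,18],[35,11],[36,0],[42,20],[48,11],[49,2],[50,0]]
[[2,1],[5,0],[9,19],[17,0],[32,18],[35,11],[36,0],[42,20],[48,11],[49,2],[50,0]]
[[2,1],[5,0],[9,19],[17,0],[32,18],[35,11],[36,0],[42,20],[48,15],[50,0]]
[[2,1],[5,0],[9,19],[17,0],[32,18],[35,11],[36,0],[42,20],[48,15],[50,0]]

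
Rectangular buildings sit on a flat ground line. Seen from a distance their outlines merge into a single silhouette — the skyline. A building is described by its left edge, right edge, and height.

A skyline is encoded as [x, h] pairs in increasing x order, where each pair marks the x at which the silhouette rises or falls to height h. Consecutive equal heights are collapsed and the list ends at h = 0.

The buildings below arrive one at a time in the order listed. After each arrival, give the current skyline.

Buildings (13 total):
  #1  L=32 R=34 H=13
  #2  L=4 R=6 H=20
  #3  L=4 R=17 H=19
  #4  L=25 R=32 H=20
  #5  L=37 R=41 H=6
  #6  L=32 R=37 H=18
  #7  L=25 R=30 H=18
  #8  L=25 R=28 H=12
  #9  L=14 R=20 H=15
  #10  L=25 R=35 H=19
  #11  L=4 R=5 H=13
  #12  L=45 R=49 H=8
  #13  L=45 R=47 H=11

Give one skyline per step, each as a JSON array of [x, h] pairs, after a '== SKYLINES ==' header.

== SKYLINES ==
[[32,13],[34,0]]
[[4,20],[6,0],[32,13],[34,0]]
[[4,20],[6,19],[17,0],[32,13],[34,0]]
[[4,20],[6,19],[17,0],[25,20],[32,13],[34,0]]
[[4,20],[6,19],[17,0],[25,20],[32,13],[34,0],[37,6],[41,0]]
[[4,20],[6,19],[17,0],[25,20],[32,18],[37,6],[41,0]]
[[4,20],[6,19],[17,0],[25,20],[32,18],[37,6],[41,0]]
[[4,20],[6,19],[17,0],[25,20],[32,18],[37,6],[41,0]]
[[4,20],[6,19],[17,15],[20,0],[25,20],[32,18],[37,6],[41,0]]
[[4,20],[6,19],[17,15],[20,0],[25,20],[32,19],[35,18],[37,6],[41,0]]
[[4,20],[6,19],[17,15],[20,0],[25,20],[32,19],[35,18],[37,6],[41,0]]
[[4,20],[6,19],[17,15],[20,0],[25,20],[32,19],[35,18],[37,6],[41,0],[45,8],[49,0]]
[[4,20],[6,19],[17,15],[20,0],[25,20],[32,19],[35,18],[37,6],[41,0],[45,11],[47,8],[49,0]]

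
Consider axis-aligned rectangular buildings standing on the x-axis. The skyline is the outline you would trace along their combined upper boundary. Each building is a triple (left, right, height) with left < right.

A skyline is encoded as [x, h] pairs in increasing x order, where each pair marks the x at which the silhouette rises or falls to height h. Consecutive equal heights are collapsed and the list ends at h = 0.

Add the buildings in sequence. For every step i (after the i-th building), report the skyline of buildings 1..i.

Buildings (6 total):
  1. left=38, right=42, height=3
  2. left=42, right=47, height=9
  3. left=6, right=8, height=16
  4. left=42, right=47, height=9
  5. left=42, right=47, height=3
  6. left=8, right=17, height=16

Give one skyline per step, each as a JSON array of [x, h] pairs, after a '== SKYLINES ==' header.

== SKYLINES ==
[[38,3],[42,0]]
[[38,3],[42,9],[47,0]]
[[6,16],[8,0],[38,3],[42,9],[47,0]]
[[6,16],[8,0],[38,3],[42,9],[47,0]]
[[6,16],[8,0],[38,3],[42,9],[47,0]]
[[6,16],[17,0],[38,3],[42,9],[47,0]]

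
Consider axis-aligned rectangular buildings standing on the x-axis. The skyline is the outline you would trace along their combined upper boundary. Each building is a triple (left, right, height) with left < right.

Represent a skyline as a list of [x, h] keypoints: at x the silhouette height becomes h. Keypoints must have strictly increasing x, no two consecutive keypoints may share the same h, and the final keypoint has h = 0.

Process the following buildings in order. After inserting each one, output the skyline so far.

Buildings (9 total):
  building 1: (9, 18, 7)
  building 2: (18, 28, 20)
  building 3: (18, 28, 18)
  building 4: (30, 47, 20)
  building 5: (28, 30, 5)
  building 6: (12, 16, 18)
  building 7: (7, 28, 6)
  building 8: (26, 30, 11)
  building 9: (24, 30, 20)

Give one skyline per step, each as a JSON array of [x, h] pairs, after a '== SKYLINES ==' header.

== SKYLINES ==
[[9,7],[18,0]]
[[9,7],[18,20],[28,0]]
[[9,7],[18,20],[28,0]]
[[9,7],[18,20],[28,0],[30,20],[47,0]]
[[9,7],[18,20],[28,5],[30,20],[47,0]]
[[9,7],[12,18],[16,7],[18,20],[28,5],[30,20],[47,0]]
[[7,6],[9,7],[12,18],[16,7],[18,20],[28,5],[30,20],[47,0]]
[[7,6],[9,7],[12,18],[16,7],[18,20],[28,11],[30,20],[47,0]]
[[7,6],[9,7],[12,18],[16,7],[18,20],[47,0]]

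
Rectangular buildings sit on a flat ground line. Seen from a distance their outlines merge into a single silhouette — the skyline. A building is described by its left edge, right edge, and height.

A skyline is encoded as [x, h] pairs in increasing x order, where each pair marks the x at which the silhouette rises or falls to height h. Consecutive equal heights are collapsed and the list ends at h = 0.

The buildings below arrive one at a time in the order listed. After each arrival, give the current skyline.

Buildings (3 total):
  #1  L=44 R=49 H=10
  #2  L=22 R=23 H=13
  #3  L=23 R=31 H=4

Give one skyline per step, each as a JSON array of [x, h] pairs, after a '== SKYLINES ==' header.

== SKYLINES ==
[[44,10],[49,0]]
[[22,13],[23,0],[44,10],[49,0]]
[[22,13],[23,4],[31,0],[44,10],[49,0]]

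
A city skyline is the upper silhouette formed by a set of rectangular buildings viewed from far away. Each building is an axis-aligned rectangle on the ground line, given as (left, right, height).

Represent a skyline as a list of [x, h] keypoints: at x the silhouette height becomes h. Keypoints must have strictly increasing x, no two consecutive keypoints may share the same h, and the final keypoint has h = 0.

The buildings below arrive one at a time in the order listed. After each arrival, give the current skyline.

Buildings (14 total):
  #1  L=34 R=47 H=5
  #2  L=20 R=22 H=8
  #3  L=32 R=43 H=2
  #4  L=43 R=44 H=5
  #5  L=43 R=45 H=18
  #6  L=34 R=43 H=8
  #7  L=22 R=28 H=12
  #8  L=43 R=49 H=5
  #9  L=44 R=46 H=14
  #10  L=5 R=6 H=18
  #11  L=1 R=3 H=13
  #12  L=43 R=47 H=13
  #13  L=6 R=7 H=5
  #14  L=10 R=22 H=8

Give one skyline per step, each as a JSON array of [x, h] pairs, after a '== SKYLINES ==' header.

== SKYLINES ==
[[34,5],[47,0]]
[[20,8],[22,0],[34,5],[47,0]]
[[20,8],[22,0],[32,2],[34,5],[47,0]]
[[20,8],[22,0],[32,2],[34,5],[47,0]]
[[20,8],[22,0],[32,2],[34,5],[43,18],[45,5],[47,0]]
[[20,8],[22,0],[32,2],[34,8],[43,18],[45,5],[47,0]]
[[20,8],[22,12],[28,0],[32,2],[34,8],[43,18],[45,5],[47,0]]
[[20,8],[22,12],[28,0],[32,2],[34,8],[43,18],[45,5],[49,0]]
[[20,8],[22,12],[28,0],[32,2],[34,8],[43,18],[45,14],[46,5],[49,0]]
[[5,18],[6,0],[20,8],[22,12],[28,0],[32,2],[34,8],[43,18],[45,14],[46,5],[49,0]]
[[1,13],[3,0],[5,18],[6,0],[20,8],[22,12],[28,0],[32,2],[34,8],[43,18],[45,14],[46,5],[49,0]]
[[1,13],[3,0],[5,18],[6,0],[20,8],[22,12],[28,0],[32,2],[34,8],[43,18],[45,14],[46,13],[47,5],[49,0]]
[[1,13],[3,0],[5,18],[6,5],[7,0],[20,8],[22,12],[28,0],[32,2],[34,8],[43,18],[45,14],[46,13],[47,5],[49,0]]
[[1,13],[3,0],[5,18],[6,5],[7,0],[10,8],[22,12],[28,0],[32,2],[34,8],[43,18],[45,14],[46,13],[47,5],[49,0]]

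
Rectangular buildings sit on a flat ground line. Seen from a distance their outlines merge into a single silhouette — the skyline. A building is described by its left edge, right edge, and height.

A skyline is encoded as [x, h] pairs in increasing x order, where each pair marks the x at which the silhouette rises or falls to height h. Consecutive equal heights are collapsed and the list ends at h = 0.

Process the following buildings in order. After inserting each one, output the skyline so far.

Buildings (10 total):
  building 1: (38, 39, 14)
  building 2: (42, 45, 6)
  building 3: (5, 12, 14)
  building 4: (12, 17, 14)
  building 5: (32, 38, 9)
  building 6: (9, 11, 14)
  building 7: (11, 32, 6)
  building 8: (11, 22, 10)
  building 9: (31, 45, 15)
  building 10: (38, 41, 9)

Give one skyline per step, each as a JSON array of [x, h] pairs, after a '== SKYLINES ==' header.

== SKYLINES ==
[[38,14],[39,0]]
[[38,14],[39,0],[42,6],[45,0]]
[[5,14],[12,0],[38,14],[39,0],[42,6],[45,0]]
[[5,14],[17,0],[38,14],[39,0],[42,6],[45,0]]
[[5,14],[17,0],[32,9],[38,14],[39,0],[42,6],[45,0]]
[[5,14],[17,0],[32,9],[38,14],[39,0],[42,6],[45,0]]
[[5,14],[17,6],[32,9],[38,14],[39,0],[42,6],[45,0]]
[[5,14],[17,10],[22,6],[32,9],[38,14],[39,0],[42,6],[45,0]]
[[5,14],[17,10],[22,6],[31,15],[45,0]]
[[5,14],[17,10],[22,6],[31,15],[45,0]]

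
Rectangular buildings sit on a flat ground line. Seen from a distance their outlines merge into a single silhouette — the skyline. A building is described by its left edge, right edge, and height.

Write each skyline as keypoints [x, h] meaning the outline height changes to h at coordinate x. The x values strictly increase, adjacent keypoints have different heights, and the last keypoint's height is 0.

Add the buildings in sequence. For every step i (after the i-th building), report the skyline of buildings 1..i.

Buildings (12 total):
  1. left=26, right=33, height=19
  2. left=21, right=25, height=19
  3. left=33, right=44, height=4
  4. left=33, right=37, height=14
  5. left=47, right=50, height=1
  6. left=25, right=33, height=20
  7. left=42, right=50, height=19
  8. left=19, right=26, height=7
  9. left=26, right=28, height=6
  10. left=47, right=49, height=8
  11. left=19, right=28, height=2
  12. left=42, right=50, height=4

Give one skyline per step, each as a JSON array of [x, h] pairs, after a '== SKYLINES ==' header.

== SKYLINES ==
[[26,19],[33,0]]
[[21,19],[25,0],[26,19],[33,0]]
[[21,19],[25,0],[26,19],[33,4],[44,0]]
[[21,19],[25,0],[26,19],[33,14],[37,4],[44,0]]
[[21,19],[25,0],[26,19],[33,14],[37,4],[44,0],[47,1],[50,0]]
[[21,19],[25,20],[33,14],[37,4],[44,0],[47,1],[50,0]]
[[21,19],[25,20],[33,14],[37,4],[42,19],[50,0]]
[[19,7],[21,19],[25,20],[33,14],[37,4],[42,19],[50,0]]
[[19,7],[21,19],[25,20],[33,14],[37,4],[42,19],[50,0]]
[[19,7],[21,19],[25,20],[33,14],[37,4],[42,19],[50,0]]
[[19,7],[21,19],[25,20],[33,14],[37,4],[42,19],[50,0]]
[[19,7],[21,19],[25,20],[33,14],[37,4],[42,19],[50,0]]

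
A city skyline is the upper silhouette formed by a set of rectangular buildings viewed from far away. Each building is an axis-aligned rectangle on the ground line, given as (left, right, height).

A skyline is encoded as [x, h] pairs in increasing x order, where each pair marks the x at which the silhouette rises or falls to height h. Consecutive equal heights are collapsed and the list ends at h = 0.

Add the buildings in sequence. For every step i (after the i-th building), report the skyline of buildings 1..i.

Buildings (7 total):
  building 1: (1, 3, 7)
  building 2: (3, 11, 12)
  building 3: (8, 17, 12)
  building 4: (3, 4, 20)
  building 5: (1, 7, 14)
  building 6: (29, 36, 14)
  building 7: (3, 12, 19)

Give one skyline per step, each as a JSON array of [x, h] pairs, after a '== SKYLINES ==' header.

== SKYLINES ==
[[1,7],[3,0]]
[[1,7],[3,12],[11,0]]
[[1,7],[3,12],[17,0]]
[[1,7],[3,20],[4,12],[17,0]]
[[1,14],[3,20],[4,14],[7,12],[17,0]]
[[1,14],[3,20],[4,14],[7,12],[17,0],[29,14],[36,0]]
[[1,14],[3,20],[4,19],[12,12],[17,0],[29,14],[36,0]]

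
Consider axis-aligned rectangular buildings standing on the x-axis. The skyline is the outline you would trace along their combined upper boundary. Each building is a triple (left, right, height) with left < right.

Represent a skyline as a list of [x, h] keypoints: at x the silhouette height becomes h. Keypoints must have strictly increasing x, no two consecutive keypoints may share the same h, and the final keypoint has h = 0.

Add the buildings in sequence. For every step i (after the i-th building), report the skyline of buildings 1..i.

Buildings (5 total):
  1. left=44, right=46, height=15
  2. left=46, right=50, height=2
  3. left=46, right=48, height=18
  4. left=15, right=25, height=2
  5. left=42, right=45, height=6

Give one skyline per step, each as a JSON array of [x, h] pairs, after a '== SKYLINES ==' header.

== SKYLINES ==
[[44,15],[46,0]]
[[44,15],[46,2],[50,0]]
[[44,15],[46,18],[48,2],[50,0]]
[[15,2],[25,0],[44,15],[46,18],[48,2],[50,0]]
[[15,2],[25,0],[42,6],[44,15],[46,18],[48,2],[50,0]]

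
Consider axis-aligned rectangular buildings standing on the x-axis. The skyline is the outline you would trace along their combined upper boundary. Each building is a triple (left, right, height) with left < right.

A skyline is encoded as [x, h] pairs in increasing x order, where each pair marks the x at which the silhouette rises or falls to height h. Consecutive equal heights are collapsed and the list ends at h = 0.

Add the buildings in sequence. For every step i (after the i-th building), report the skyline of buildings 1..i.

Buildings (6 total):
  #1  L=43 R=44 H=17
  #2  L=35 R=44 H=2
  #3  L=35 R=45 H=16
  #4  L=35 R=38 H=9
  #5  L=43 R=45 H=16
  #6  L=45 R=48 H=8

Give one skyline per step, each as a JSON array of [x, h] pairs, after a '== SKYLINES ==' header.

== SKYLINES ==
[[43,17],[44,0]]
[[35,2],[43,17],[44,0]]
[[35,16],[43,17],[44,16],[45,0]]
[[35,16],[43,17],[44,16],[45,0]]
[[35,16],[43,17],[44,16],[45,0]]
[[35,16],[43,17],[44,16],[45,8],[48,0]]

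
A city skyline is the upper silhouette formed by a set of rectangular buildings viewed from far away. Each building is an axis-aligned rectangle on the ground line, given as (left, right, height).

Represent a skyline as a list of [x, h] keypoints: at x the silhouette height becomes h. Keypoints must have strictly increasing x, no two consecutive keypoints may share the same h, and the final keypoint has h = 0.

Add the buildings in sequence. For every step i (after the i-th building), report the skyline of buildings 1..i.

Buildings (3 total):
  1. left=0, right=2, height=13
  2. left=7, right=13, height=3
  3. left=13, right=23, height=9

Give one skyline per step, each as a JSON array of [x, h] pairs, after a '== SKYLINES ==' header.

== SKYLINES ==
[[0,13],[2,0]]
[[0,13],[2,0],[7,3],[13,0]]
[[0,13],[2,0],[7,3],[13,9],[23,0]]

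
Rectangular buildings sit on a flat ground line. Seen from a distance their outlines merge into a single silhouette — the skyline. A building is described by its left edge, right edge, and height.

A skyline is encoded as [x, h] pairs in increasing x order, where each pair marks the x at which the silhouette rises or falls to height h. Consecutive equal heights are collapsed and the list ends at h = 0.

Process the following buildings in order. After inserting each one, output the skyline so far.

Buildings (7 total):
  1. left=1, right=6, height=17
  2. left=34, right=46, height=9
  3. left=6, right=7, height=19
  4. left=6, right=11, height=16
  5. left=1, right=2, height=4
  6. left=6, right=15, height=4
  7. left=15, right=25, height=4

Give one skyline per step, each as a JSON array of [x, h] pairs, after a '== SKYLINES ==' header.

== SKYLINES ==
[[1,17],[6,0]]
[[1,17],[6,0],[34,9],[46,0]]
[[1,17],[6,19],[7,0],[34,9],[46,0]]
[[1,17],[6,19],[7,16],[11,0],[34,9],[46,0]]
[[1,17],[6,19],[7,16],[11,0],[34,9],[46,0]]
[[1,17],[6,19],[7,16],[11,4],[15,0],[34,9],[46,0]]
[[1,17],[6,19],[7,16],[11,4],[25,0],[34,9],[46,0]]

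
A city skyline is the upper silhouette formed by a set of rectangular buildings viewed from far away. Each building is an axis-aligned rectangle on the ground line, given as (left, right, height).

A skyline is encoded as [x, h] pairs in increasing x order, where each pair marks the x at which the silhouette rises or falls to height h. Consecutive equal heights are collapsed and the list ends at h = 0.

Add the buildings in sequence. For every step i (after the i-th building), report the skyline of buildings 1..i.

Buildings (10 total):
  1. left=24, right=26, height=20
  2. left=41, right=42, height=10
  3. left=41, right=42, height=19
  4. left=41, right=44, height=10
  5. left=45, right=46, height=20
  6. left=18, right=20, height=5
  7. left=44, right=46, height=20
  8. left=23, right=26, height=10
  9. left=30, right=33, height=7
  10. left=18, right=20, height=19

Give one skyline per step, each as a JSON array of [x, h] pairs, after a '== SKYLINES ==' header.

== SKYLINES ==
[[24,20],[26,0]]
[[24,20],[26,0],[41,10],[42,0]]
[[24,20],[26,0],[41,19],[42,0]]
[[24,20],[26,0],[41,19],[42,10],[44,0]]
[[24,20],[26,0],[41,19],[42,10],[44,0],[45,20],[46,0]]
[[18,5],[20,0],[24,20],[26,0],[41,19],[42,10],[44,0],[45,20],[46,0]]
[[18,5],[20,0],[24,20],[26,0],[41,19],[42,10],[44,20],[46,0]]
[[18,5],[20,0],[23,10],[24,20],[26,0],[41,19],[42,10],[44,20],[46,0]]
[[18,5],[20,0],[23,10],[24,20],[26,0],[30,7],[33,0],[41,19],[42,10],[44,20],[46,0]]
[[18,19],[20,0],[23,10],[24,20],[26,0],[30,7],[33,0],[41,19],[42,10],[44,20],[46,0]]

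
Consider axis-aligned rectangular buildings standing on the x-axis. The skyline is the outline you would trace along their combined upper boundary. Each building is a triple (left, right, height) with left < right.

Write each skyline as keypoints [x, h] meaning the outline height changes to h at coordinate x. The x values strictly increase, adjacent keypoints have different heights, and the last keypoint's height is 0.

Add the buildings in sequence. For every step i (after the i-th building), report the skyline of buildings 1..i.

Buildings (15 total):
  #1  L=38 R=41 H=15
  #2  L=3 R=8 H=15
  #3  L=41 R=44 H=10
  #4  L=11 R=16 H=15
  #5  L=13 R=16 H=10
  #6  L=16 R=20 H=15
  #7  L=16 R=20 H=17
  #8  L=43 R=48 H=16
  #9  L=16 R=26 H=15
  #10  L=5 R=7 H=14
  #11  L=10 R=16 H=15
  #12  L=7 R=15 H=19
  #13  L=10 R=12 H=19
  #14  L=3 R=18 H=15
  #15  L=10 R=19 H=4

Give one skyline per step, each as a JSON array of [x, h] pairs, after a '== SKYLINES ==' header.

== SKYLINES ==
[[38,15],[41,0]]
[[3,15],[8,0],[38,15],[41,0]]
[[3,15],[8,0],[38,15],[41,10],[44,0]]
[[3,15],[8,0],[11,15],[16,0],[38,15],[41,10],[44,0]]
[[3,15],[8,0],[11,15],[16,0],[38,15],[41,10],[44,0]]
[[3,15],[8,0],[11,15],[20,0],[38,15],[41,10],[44,0]]
[[3,15],[8,0],[11,15],[16,17],[20,0],[38,15],[41,10],[44,0]]
[[3,15],[8,0],[11,15],[16,17],[20,0],[38,15],[41,10],[43,16],[48,0]]
[[3,15],[8,0],[11,15],[16,17],[20,15],[26,0],[38,15],[41,10],[43,16],[48,0]]
[[3,15],[8,0],[11,15],[16,17],[20,15],[26,0],[38,15],[41,10],[43,16],[48,0]]
[[3,15],[8,0],[10,15],[16,17],[20,15],[26,0],[38,15],[41,10],[43,16],[48,0]]
[[3,15],[7,19],[15,15],[16,17],[20,15],[26,0],[38,15],[41,10],[43,16],[48,0]]
[[3,15],[7,19],[15,15],[16,17],[20,15],[26,0],[38,15],[41,10],[43,16],[48,0]]
[[3,15],[7,19],[15,15],[16,17],[20,15],[26,0],[38,15],[41,10],[43,16],[48,0]]
[[3,15],[7,19],[15,15],[16,17],[20,15],[26,0],[38,15],[41,10],[43,16],[48,0]]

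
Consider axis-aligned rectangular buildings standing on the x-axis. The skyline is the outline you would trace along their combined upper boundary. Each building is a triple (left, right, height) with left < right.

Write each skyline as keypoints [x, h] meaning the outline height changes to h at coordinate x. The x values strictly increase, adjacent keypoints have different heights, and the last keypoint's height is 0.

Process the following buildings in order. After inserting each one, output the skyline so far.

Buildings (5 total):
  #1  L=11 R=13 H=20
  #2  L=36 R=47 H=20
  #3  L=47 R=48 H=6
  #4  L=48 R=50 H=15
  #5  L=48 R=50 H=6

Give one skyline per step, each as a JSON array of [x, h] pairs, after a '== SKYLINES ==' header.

== SKYLINES ==
[[11,20],[13,0]]
[[11,20],[13,0],[36,20],[47,0]]
[[11,20],[13,0],[36,20],[47,6],[48,0]]
[[11,20],[13,0],[36,20],[47,6],[48,15],[50,0]]
[[11,20],[13,0],[36,20],[47,6],[48,15],[50,0]]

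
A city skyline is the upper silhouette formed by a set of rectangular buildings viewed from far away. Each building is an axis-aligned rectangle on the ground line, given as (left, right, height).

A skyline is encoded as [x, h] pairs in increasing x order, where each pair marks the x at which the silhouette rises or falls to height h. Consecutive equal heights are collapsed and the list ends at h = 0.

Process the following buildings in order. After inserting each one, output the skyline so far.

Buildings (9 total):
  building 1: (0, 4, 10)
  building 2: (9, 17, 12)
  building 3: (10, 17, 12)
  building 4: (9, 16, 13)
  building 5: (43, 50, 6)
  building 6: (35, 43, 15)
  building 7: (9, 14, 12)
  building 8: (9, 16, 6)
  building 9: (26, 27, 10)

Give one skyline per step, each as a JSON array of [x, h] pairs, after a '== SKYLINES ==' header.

== SKYLINES ==
[[0,10],[4,0]]
[[0,10],[4,0],[9,12],[17,0]]
[[0,10],[4,0],[9,12],[17,0]]
[[0,10],[4,0],[9,13],[16,12],[17,0]]
[[0,10],[4,0],[9,13],[16,12],[17,0],[43,6],[50,0]]
[[0,10],[4,0],[9,13],[16,12],[17,0],[35,15],[43,6],[50,0]]
[[0,10],[4,0],[9,13],[16,12],[17,0],[35,15],[43,6],[50,0]]
[[0,10],[4,0],[9,13],[16,12],[17,0],[35,15],[43,6],[50,0]]
[[0,10],[4,0],[9,13],[16,12],[17,0],[26,10],[27,0],[35,15],[43,6],[50,0]]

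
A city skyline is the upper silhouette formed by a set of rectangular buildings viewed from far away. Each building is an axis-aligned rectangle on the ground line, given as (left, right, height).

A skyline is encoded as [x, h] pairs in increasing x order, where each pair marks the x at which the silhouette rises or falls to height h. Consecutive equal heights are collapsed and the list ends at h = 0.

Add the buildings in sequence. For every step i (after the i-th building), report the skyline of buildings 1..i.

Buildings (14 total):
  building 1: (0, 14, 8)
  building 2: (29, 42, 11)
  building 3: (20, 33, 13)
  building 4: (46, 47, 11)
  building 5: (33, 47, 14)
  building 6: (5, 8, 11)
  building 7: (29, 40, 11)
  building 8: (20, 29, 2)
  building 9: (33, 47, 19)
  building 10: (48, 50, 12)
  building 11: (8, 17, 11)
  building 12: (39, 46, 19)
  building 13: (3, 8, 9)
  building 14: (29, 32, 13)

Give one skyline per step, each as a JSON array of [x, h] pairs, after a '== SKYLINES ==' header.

== SKYLINES ==
[[0,8],[14,0]]
[[0,8],[14,0],[29,11],[42,0]]
[[0,8],[14,0],[20,13],[33,11],[42,0]]
[[0,8],[14,0],[20,13],[33,11],[42,0],[46,11],[47,0]]
[[0,8],[14,0],[20,13],[33,14],[47,0]]
[[0,8],[5,11],[8,8],[14,0],[20,13],[33,14],[47,0]]
[[0,8],[5,11],[8,8],[14,0],[20,13],[33,14],[47,0]]
[[0,8],[5,11],[8,8],[14,0],[20,13],[33,14],[47,0]]
[[0,8],[5,11],[8,8],[14,0],[20,13],[33,19],[47,0]]
[[0,8],[5,11],[8,8],[14,0],[20,13],[33,19],[47,0],[48,12],[50,0]]
[[0,8],[5,11],[17,0],[20,13],[33,19],[47,0],[48,12],[50,0]]
[[0,8],[5,11],[17,0],[20,13],[33,19],[47,0],[48,12],[50,0]]
[[0,8],[3,9],[5,11],[17,0],[20,13],[33,19],[47,0],[48,12],[50,0]]
[[0,8],[3,9],[5,11],[17,0],[20,13],[33,19],[47,0],[48,12],[50,0]]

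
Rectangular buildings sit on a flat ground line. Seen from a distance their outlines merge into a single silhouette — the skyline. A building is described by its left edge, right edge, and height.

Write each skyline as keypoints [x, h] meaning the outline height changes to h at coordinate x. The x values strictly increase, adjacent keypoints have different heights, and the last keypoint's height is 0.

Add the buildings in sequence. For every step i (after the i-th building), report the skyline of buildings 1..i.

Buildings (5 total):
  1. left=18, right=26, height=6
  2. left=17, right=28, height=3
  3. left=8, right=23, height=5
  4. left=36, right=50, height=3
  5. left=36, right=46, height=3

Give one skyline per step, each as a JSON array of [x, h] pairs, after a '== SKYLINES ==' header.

== SKYLINES ==
[[18,6],[26,0]]
[[17,3],[18,6],[26,3],[28,0]]
[[8,5],[18,6],[26,3],[28,0]]
[[8,5],[18,6],[26,3],[28,0],[36,3],[50,0]]
[[8,5],[18,6],[26,3],[28,0],[36,3],[50,0]]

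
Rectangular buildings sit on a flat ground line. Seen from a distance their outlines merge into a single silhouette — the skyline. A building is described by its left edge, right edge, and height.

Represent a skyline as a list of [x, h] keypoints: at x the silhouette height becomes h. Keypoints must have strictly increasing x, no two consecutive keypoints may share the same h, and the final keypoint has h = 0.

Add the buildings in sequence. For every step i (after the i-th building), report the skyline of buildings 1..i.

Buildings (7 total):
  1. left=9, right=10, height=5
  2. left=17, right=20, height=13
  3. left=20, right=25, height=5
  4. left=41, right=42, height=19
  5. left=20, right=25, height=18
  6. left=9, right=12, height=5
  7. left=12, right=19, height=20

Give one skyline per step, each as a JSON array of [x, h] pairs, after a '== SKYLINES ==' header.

== SKYLINES ==
[[9,5],[10,0]]
[[9,5],[10,0],[17,13],[20,0]]
[[9,5],[10,0],[17,13],[20,5],[25,0]]
[[9,5],[10,0],[17,13],[20,5],[25,0],[41,19],[42,0]]
[[9,5],[10,0],[17,13],[20,18],[25,0],[41,19],[42,0]]
[[9,5],[12,0],[17,13],[20,18],[25,0],[41,19],[42,0]]
[[9,5],[12,20],[19,13],[20,18],[25,0],[41,19],[42,0]]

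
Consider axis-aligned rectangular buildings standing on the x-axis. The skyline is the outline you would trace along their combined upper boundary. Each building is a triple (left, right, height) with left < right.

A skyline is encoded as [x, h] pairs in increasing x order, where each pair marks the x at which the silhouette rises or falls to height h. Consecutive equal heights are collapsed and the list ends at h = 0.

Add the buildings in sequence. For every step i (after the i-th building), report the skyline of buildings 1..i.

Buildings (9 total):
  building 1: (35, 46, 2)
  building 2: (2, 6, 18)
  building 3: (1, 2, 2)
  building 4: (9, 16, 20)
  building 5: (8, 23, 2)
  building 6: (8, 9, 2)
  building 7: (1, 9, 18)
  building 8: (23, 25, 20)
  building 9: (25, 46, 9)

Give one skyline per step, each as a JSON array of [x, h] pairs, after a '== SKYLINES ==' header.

== SKYLINES ==
[[35,2],[46,0]]
[[2,18],[6,0],[35,2],[46,0]]
[[1,2],[2,18],[6,0],[35,2],[46,0]]
[[1,2],[2,18],[6,0],[9,20],[16,0],[35,2],[46,0]]
[[1,2],[2,18],[6,0],[8,2],[9,20],[16,2],[23,0],[35,2],[46,0]]
[[1,2],[2,18],[6,0],[8,2],[9,20],[16,2],[23,0],[35,2],[46,0]]
[[1,18],[9,20],[16,2],[23,0],[35,2],[46,0]]
[[1,18],[9,20],[16,2],[23,20],[25,0],[35,2],[46,0]]
[[1,18],[9,20],[16,2],[23,20],[25,9],[46,0]]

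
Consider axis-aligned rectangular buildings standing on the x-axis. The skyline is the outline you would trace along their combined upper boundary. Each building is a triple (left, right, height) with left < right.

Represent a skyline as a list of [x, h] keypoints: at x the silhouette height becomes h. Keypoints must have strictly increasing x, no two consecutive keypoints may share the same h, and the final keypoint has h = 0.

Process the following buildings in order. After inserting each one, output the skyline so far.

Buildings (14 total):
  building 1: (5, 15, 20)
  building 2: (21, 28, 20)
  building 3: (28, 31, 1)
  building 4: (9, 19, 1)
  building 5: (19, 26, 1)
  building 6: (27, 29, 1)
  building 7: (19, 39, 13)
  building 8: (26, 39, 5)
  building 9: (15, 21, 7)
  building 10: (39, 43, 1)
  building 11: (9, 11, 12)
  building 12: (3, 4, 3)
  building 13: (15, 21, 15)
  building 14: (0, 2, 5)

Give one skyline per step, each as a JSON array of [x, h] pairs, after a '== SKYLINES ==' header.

== SKYLINES ==
[[5,20],[15,0]]
[[5,20],[15,0],[21,20],[28,0]]
[[5,20],[15,0],[21,20],[28,1],[31,0]]
[[5,20],[15,1],[19,0],[21,20],[28,1],[31,0]]
[[5,20],[15,1],[21,20],[28,1],[31,0]]
[[5,20],[15,1],[21,20],[28,1],[31,0]]
[[5,20],[15,1],[19,13],[21,20],[28,13],[39,0]]
[[5,20],[15,1],[19,13],[21,20],[28,13],[39,0]]
[[5,20],[15,7],[19,13],[21,20],[28,13],[39,0]]
[[5,20],[15,7],[19,13],[21,20],[28,13],[39,1],[43,0]]
[[5,20],[15,7],[19,13],[21,20],[28,13],[39,1],[43,0]]
[[3,3],[4,0],[5,20],[15,7],[19,13],[21,20],[28,13],[39,1],[43,0]]
[[3,3],[4,0],[5,20],[15,15],[21,20],[28,13],[39,1],[43,0]]
[[0,5],[2,0],[3,3],[4,0],[5,20],[15,15],[21,20],[28,13],[39,1],[43,0]]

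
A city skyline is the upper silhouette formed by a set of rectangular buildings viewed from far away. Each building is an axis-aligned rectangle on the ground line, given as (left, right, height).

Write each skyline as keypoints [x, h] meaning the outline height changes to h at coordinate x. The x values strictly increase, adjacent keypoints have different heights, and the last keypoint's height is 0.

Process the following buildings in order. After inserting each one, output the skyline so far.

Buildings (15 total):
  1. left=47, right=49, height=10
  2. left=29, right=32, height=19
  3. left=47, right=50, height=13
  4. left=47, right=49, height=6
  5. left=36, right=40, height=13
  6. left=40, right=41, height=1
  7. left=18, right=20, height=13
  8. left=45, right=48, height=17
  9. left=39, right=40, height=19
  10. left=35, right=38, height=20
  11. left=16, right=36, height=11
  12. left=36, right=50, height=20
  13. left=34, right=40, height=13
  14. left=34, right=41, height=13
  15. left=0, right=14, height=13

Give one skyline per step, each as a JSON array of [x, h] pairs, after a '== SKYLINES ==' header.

== SKYLINES ==
[[47,10],[49,0]]
[[29,19],[32,0],[47,10],[49,0]]
[[29,19],[32,0],[47,13],[50,0]]
[[29,19],[32,0],[47,13],[50,0]]
[[29,19],[32,0],[36,13],[40,0],[47,13],[50,0]]
[[29,19],[32,0],[36,13],[40,1],[41,0],[47,13],[50,0]]
[[18,13],[20,0],[29,19],[32,0],[36,13],[40,1],[41,0],[47,13],[50,0]]
[[18,13],[20,0],[29,19],[32,0],[36,13],[40,1],[41,0],[45,17],[48,13],[50,0]]
[[18,13],[20,0],[29,19],[32,0],[36,13],[39,19],[40,1],[41,0],[45,17],[48,13],[50,0]]
[[18,13],[20,0],[29,19],[32,0],[35,20],[38,13],[39,19],[40,1],[41,0],[45,17],[48,13],[50,0]]
[[16,11],[18,13],[20,11],[29,19],[32,11],[35,20],[38,13],[39,19],[40,1],[41,0],[45,17],[48,13],[50,0]]
[[16,11],[18,13],[20,11],[29,19],[32,11],[35,20],[50,0]]
[[16,11],[18,13],[20,11],[29,19],[32,11],[34,13],[35,20],[50,0]]
[[16,11],[18,13],[20,11],[29,19],[32,11],[34,13],[35,20],[50,0]]
[[0,13],[14,0],[16,11],[18,13],[20,11],[29,19],[32,11],[34,13],[35,20],[50,0]]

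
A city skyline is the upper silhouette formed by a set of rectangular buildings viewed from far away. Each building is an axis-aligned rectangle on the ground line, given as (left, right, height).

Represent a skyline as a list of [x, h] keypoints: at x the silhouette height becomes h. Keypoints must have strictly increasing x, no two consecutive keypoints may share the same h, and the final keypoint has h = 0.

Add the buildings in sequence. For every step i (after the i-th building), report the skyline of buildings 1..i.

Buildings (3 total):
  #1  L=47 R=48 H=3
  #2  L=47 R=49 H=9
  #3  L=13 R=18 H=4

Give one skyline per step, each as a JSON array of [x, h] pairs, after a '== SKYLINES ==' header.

== SKYLINES ==
[[47,3],[48,0]]
[[47,9],[49,0]]
[[13,4],[18,0],[47,9],[49,0]]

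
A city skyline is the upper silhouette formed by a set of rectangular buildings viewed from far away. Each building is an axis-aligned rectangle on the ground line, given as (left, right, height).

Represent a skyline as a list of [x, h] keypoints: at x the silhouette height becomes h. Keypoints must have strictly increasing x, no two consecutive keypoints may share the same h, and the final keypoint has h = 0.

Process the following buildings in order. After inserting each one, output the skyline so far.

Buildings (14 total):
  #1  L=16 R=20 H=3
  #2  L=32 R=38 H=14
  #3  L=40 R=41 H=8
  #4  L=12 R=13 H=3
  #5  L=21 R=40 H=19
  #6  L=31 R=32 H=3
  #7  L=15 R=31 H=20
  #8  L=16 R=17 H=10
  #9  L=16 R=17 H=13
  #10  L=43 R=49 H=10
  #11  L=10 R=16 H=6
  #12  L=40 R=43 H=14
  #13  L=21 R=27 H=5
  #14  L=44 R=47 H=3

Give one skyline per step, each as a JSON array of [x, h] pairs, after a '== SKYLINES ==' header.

== SKYLINES ==
[[16,3],[20,0]]
[[16,3],[20,0],[32,14],[38,0]]
[[16,3],[20,0],[32,14],[38,0],[40,8],[41,0]]
[[12,3],[13,0],[16,3],[20,0],[32,14],[38,0],[40,8],[41,0]]
[[12,3],[13,0],[16,3],[20,0],[21,19],[40,8],[41,0]]
[[12,3],[13,0],[16,3],[20,0],[21,19],[40,8],[41,0]]
[[12,3],[13,0],[15,20],[31,19],[40,8],[41,0]]
[[12,3],[13,0],[15,20],[31,19],[40,8],[41,0]]
[[12,3],[13,0],[15,20],[31,19],[40,8],[41,0]]
[[12,3],[13,0],[15,20],[31,19],[40,8],[41,0],[43,10],[49,0]]
[[10,6],[15,20],[31,19],[40,8],[41,0],[43,10],[49,0]]
[[10,6],[15,20],[31,19],[40,14],[43,10],[49,0]]
[[10,6],[15,20],[31,19],[40,14],[43,10],[49,0]]
[[10,6],[15,20],[31,19],[40,14],[43,10],[49,0]]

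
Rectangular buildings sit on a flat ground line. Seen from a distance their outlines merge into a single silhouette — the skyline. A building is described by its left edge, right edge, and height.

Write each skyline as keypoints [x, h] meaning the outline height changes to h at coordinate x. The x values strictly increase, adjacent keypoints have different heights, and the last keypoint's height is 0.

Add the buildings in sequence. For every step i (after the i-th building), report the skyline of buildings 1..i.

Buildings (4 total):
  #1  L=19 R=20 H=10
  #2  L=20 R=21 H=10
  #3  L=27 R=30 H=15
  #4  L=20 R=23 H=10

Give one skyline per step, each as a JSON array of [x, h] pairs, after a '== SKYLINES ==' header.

== SKYLINES ==
[[19,10],[20,0]]
[[19,10],[21,0]]
[[19,10],[21,0],[27,15],[30,0]]
[[19,10],[23,0],[27,15],[30,0]]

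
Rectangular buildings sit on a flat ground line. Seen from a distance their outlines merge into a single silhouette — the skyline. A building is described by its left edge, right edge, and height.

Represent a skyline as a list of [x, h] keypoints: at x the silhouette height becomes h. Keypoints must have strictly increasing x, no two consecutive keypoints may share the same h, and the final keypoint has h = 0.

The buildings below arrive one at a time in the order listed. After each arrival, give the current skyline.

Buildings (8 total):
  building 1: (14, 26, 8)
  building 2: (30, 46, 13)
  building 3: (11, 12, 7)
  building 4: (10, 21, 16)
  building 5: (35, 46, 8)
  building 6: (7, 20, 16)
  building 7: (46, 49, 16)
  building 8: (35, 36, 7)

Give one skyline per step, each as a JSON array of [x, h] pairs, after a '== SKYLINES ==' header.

== SKYLINES ==
[[14,8],[26,0]]
[[14,8],[26,0],[30,13],[46,0]]
[[11,7],[12,0],[14,8],[26,0],[30,13],[46,0]]
[[10,16],[21,8],[26,0],[30,13],[46,0]]
[[10,16],[21,8],[26,0],[30,13],[46,0]]
[[7,16],[21,8],[26,0],[30,13],[46,0]]
[[7,16],[21,8],[26,0],[30,13],[46,16],[49,0]]
[[7,16],[21,8],[26,0],[30,13],[46,16],[49,0]]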